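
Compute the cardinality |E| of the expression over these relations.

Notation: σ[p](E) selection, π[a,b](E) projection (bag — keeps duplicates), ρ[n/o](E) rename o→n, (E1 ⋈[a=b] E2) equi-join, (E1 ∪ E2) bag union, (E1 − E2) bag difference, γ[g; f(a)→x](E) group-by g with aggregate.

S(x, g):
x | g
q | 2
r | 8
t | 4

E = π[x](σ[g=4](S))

Row counts bottom-up:
  S → 3
  σ[g=4](S) → 1
  π[x](σ[g=4](S)) → 1

|E| = 1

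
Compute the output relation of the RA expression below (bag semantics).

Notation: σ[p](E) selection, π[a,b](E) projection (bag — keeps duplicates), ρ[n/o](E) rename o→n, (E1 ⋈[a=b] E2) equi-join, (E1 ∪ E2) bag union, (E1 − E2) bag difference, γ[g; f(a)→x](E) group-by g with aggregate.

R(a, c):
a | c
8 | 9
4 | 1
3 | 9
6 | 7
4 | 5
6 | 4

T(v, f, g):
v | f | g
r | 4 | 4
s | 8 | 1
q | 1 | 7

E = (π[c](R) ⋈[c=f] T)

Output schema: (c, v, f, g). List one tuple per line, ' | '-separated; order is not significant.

Subexpression sizes:
  R → 6
  π[c](R) → 6
  T → 3
  (π[c](R) ⋈[c=f] T) → 2

== RESULT ==
c | v | f | g
1 | q | 1 | 7
4 | r | 4 | 4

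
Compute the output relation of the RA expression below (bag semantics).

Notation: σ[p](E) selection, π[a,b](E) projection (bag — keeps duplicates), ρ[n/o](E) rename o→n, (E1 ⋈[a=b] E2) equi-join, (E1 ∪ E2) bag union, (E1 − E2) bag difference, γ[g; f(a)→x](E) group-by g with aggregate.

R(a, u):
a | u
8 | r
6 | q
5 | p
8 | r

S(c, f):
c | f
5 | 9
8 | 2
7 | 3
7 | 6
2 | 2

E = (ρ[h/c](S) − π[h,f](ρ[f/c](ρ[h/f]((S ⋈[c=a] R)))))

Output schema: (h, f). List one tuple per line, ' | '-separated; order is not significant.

Row counts bottom-up:
  S → 5
  ρ[h/c](S) → 5
  S → 5
  R → 4
  (S ⋈[c=a] R) → 3
  ρ[h/f]((S ⋈[c=a] R)) → 3
  ρ[f/c](ρ[h/f]((S ⋈[c=a] R))) → 3
  π[h,f](ρ[f/c](ρ[h/f]((S ⋈[c=a] R)))) → 3
  (ρ[h/c](S) − π[h,f](ρ[f/c](ρ[h/f]((S ⋈[c=a] R))))) → 5

== RESULT ==
h | f
2 | 2
5 | 9
7 | 3
7 | 6
8 | 2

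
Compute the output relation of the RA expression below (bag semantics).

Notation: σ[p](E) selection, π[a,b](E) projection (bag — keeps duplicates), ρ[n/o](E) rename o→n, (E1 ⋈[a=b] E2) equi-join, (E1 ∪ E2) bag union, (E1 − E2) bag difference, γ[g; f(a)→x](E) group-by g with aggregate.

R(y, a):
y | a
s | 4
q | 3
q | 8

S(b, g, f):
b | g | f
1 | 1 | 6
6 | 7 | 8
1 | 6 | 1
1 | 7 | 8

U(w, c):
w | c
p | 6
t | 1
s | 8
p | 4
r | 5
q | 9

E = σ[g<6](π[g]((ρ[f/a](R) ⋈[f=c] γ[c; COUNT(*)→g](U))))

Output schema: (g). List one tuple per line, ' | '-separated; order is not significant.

Row counts bottom-up:
  R → 3
  ρ[f/a](R) → 3
  U → 6
  γ[c; COUNT(*)→g](U) → 6
  (ρ[f/a](R) ⋈[f=c] γ[c; COUNT(*)→g](U)) → 2
  π[g]((ρ[f/a](R) ⋈[f=c] γ[c; COUNT(*)→g](U))) → 2
  σ[g<6](π[g]((ρ[f/a](R) ⋈[f=c] γ[c; COUNT(*)→g](U)))) → 2

== RESULT ==
g
1
1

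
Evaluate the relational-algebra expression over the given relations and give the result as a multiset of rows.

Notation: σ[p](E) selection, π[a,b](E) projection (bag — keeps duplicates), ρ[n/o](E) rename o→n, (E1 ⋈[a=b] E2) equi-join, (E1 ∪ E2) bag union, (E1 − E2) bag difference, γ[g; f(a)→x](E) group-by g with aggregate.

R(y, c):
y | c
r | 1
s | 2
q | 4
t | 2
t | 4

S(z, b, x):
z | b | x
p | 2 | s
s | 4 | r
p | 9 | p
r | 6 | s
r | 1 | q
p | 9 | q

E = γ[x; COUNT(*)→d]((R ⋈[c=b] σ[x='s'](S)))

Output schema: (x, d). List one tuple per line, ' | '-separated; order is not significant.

Row counts bottom-up:
  R → 5
  S → 6
  σ[x='s'](S) → 2
  (R ⋈[c=b] σ[x='s'](S)) → 2
  γ[x; COUNT(*)→d]((R ⋈[c=b] σ[x='s'](S))) → 1

== RESULT ==
x | d
s | 2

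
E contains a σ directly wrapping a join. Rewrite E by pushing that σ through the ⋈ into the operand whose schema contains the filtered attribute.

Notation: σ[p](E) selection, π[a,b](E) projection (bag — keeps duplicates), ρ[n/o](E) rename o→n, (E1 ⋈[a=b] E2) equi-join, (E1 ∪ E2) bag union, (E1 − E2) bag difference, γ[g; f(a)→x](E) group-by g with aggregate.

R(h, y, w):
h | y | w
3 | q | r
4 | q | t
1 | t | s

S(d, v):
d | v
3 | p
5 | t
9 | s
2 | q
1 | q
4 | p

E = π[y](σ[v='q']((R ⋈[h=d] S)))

σ filters on v, owned by the right side.
E' = π[y]((R ⋈[h=d] σ[v='q'](S)))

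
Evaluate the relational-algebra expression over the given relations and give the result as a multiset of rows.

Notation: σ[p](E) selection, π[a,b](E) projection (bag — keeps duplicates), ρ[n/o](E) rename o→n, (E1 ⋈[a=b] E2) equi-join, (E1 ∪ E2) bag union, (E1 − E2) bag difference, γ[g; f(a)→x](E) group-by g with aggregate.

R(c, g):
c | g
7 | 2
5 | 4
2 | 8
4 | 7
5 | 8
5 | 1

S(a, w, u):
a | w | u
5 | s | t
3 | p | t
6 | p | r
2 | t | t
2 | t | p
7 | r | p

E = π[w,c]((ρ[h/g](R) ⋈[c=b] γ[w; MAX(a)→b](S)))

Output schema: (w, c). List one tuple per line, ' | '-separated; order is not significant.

Row counts bottom-up:
  R → 6
  ρ[h/g](R) → 6
  S → 6
  γ[w; MAX(a)→b](S) → 4
  (ρ[h/g](R) ⋈[c=b] γ[w; MAX(a)→b](S)) → 5
  π[w,c]((ρ[h/g](R) ⋈[c=b] γ[w; MAX(a)→b](S))) → 5

== RESULT ==
w | c
r | 7
s | 5
s | 5
s | 5
t | 2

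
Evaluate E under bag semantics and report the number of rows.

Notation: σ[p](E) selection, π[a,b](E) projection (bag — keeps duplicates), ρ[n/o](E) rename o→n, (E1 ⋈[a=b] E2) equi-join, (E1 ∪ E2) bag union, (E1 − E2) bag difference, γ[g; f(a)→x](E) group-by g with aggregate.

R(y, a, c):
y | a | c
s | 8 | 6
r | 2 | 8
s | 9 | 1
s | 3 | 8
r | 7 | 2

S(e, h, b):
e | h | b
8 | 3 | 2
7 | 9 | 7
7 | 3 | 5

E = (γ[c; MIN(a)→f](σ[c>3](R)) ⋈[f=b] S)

Subexpression sizes:
  R → 5
  σ[c>3](R) → 3
  γ[c; MIN(a)→f](σ[c>3](R)) → 2
  S → 3
  (γ[c; MIN(a)→f](σ[c>3](R)) ⋈[f=b] S) → 1

|E| = 1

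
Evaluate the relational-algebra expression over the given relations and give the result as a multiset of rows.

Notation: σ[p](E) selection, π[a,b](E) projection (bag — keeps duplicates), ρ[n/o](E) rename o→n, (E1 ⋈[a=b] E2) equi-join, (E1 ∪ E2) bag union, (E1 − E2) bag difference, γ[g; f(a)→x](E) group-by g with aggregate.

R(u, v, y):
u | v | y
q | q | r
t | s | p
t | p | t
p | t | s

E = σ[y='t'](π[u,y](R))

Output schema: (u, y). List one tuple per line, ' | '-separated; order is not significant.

Stepwise |·|:
  R → 4
  π[u,y](R) → 4
  σ[y='t'](π[u,y](R)) → 1

== RESULT ==
u | y
t | t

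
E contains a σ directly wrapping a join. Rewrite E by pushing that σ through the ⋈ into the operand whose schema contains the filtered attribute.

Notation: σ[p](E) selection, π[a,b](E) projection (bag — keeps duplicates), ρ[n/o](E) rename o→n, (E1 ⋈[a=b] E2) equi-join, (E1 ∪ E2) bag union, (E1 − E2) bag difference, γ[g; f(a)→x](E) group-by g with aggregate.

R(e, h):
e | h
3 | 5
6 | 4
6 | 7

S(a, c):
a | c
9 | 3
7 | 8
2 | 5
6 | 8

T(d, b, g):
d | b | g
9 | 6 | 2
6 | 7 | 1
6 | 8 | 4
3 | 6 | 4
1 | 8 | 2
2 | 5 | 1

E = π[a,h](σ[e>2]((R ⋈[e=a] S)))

σ filters on e, owned by the left side.
E' = π[a,h]((σ[e>2](R) ⋈[e=a] S))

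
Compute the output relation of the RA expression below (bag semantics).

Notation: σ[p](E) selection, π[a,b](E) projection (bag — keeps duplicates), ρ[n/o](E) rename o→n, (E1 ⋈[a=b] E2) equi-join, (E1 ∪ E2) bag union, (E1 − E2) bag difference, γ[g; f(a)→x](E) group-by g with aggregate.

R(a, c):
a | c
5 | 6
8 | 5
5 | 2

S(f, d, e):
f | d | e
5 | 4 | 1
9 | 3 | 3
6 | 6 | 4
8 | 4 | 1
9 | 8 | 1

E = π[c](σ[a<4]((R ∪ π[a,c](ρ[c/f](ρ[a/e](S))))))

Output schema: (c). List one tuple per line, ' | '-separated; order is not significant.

Per-node cardinality:
  R → 3
  S → 5
  ρ[a/e](S) → 5
  ρ[c/f](ρ[a/e](S)) → 5
  π[a,c](ρ[c/f](ρ[a/e](S))) → 5
  (R ∪ π[a,c](ρ[c/f](ρ[a/e](S)))) → 8
  σ[a<4]((R ∪ π[a,c](ρ[c/f](ρ[a/e](S))))) → 4
  π[c](σ[a<4]((R ∪ π[a,c](ρ[c/f](ρ[a/e](S)))))) → 4

== RESULT ==
c
5
8
9
9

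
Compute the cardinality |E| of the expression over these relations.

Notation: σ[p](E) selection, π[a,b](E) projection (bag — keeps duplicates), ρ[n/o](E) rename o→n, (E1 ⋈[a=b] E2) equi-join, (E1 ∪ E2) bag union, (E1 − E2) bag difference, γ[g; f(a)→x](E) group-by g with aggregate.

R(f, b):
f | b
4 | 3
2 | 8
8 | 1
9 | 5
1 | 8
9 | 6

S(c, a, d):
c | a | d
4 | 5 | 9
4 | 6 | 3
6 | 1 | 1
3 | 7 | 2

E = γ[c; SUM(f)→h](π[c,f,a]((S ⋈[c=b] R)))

Row counts bottom-up:
  S → 4
  R → 6
  (S ⋈[c=b] R) → 2
  π[c,f,a]((S ⋈[c=b] R)) → 2
  γ[c; SUM(f)→h](π[c,f,a]((S ⋈[c=b] R))) → 2

|E| = 2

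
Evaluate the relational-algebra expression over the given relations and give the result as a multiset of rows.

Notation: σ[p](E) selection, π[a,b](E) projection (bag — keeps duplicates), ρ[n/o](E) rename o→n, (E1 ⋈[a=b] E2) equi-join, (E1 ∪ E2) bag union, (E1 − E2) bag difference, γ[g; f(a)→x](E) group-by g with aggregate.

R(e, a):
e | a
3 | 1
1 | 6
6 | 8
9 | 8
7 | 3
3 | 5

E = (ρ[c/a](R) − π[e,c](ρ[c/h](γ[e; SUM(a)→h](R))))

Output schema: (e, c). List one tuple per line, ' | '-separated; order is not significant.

Stepwise |·|:
  R → 6
  ρ[c/a](R) → 6
  R → 6
  γ[e; SUM(a)→h](R) → 5
  ρ[c/h](γ[e; SUM(a)→h](R)) → 5
  π[e,c](ρ[c/h](γ[e; SUM(a)→h](R))) → 5
  (ρ[c/a](R) − π[e,c](ρ[c/h](γ[e; SUM(a)→h](R)))) → 2

== RESULT ==
e | c
3 | 1
3 | 5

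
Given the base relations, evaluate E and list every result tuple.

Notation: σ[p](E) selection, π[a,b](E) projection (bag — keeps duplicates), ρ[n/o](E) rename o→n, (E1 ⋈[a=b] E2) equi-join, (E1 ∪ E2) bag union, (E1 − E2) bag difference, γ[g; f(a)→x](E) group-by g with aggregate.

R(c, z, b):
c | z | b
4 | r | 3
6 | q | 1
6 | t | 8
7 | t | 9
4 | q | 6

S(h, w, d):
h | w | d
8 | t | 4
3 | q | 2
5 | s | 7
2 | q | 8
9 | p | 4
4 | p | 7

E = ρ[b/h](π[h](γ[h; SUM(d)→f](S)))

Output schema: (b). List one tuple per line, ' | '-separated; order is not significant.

Subexpression sizes:
  S → 6
  γ[h; SUM(d)→f](S) → 6
  π[h](γ[h; SUM(d)→f](S)) → 6
  ρ[b/h](π[h](γ[h; SUM(d)→f](S))) → 6

== RESULT ==
b
2
3
4
5
8
9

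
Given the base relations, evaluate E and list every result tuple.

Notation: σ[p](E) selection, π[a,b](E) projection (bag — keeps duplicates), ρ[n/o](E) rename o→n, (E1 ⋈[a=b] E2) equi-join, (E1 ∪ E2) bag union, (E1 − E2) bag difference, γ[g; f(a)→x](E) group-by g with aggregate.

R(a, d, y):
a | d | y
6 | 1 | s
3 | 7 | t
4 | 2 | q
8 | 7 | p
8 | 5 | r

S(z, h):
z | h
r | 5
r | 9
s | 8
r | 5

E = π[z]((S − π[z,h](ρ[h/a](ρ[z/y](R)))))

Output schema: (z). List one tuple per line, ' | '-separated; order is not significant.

Per-node cardinality:
  S → 4
  R → 5
  ρ[z/y](R) → 5
  ρ[h/a](ρ[z/y](R)) → 5
  π[z,h](ρ[h/a](ρ[z/y](R))) → 5
  (S − π[z,h](ρ[h/a](ρ[z/y](R)))) → 4
  π[z]((S − π[z,h](ρ[h/a](ρ[z/y](R))))) → 4

== RESULT ==
z
r
r
r
s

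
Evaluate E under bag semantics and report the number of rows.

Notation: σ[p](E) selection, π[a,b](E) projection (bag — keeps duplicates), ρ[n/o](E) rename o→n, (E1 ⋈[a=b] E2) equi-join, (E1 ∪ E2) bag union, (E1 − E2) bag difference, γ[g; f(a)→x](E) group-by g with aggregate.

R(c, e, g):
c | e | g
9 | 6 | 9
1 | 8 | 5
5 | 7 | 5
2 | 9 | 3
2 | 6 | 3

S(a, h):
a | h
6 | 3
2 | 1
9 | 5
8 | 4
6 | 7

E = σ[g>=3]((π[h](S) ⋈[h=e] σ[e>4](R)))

Row counts bottom-up:
  S → 5
  π[h](S) → 5
  R → 5
  σ[e>4](R) → 5
  (π[h](S) ⋈[h=e] σ[e>4](R)) → 1
  σ[g>=3]((π[h](S) ⋈[h=e] σ[e>4](R))) → 1

|E| = 1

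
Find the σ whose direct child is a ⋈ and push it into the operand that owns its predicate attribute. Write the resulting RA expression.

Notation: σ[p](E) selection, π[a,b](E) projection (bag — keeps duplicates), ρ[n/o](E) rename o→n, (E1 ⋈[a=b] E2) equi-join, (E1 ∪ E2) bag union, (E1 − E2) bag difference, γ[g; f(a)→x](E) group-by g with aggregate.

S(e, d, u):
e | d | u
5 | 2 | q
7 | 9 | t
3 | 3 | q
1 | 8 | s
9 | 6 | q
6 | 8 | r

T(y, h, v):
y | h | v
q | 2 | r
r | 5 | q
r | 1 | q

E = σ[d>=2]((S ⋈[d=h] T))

σ filters on d, owned by the left side.
E' = (σ[d>=2](S) ⋈[d=h] T)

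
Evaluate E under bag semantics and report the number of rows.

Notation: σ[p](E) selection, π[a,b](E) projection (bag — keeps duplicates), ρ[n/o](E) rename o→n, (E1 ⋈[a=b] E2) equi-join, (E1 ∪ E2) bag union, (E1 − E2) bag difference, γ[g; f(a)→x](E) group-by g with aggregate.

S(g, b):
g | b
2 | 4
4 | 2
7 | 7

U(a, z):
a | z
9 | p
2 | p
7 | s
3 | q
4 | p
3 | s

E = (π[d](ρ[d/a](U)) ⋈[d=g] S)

Row counts bottom-up:
  U → 6
  ρ[d/a](U) → 6
  π[d](ρ[d/a](U)) → 6
  S → 3
  (π[d](ρ[d/a](U)) ⋈[d=g] S) → 3

|E| = 3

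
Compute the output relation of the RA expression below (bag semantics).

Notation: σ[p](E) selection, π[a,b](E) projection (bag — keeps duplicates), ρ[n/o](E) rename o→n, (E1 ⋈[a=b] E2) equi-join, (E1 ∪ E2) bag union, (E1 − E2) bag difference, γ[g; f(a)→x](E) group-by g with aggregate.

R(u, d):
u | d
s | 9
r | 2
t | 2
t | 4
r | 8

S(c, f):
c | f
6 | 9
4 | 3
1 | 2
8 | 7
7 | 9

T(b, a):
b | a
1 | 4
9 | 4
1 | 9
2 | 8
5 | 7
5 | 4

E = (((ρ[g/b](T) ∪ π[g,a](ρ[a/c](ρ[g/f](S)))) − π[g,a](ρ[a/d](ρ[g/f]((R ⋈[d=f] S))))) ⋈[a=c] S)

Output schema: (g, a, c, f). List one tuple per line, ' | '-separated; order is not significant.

Stepwise |·|:
  T → 6
  ρ[g/b](T) → 6
  S → 5
  ρ[g/f](S) → 5
  ρ[a/c](ρ[g/f](S)) → 5
  π[g,a](ρ[a/c](ρ[g/f](S))) → 5
  (ρ[g/b](T) ∪ π[g,a](ρ[a/c](ρ[g/f](S)))) → 11
  R → 5
  S → 5
  (R ⋈[d=f] S) → 4
  ρ[g/f]((R ⋈[d=f] S)) → 4
  ρ[a/d](ρ[g/f]((R ⋈[d=f] S))) → 4
  π[g,a](ρ[a/d](ρ[g/f]((R ⋈[d=f] S)))) → 4
  ((ρ[g/b](T) ∪ π[g,a](ρ[a/c](ρ[g/f](S)))) − π[g,a](ρ[a/d](ρ[g/f]((R ⋈[d=f] S))))) → 11
  S → 5
  (((ρ[g/b](T) ∪ π[g,a](ρ[a/c](ρ[g/f](S)))) − π[g,a](ρ[a/d](ρ[g/f]((R ⋈[d=f] S))))) ⋈[a=c] S) → 10

== RESULT ==
g | a | c | f
1 | 4 | 4 | 3
2 | 1 | 1 | 2
2 | 8 | 8 | 7
3 | 4 | 4 | 3
5 | 4 | 4 | 3
5 | 7 | 7 | 9
7 | 8 | 8 | 7
9 | 4 | 4 | 3
9 | 6 | 6 | 9
9 | 7 | 7 | 9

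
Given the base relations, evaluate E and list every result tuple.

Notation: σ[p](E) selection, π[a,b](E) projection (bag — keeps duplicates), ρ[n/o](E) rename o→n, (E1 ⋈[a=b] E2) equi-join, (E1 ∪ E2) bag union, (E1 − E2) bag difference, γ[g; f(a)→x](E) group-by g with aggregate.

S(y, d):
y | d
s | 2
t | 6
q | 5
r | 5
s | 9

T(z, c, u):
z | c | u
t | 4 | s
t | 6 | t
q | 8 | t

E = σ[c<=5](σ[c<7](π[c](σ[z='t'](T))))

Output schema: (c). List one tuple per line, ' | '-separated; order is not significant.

Subexpression sizes:
  T → 3
  σ[z='t'](T) → 2
  π[c](σ[z='t'](T)) → 2
  σ[c<7](π[c](σ[z='t'](T))) → 2
  σ[c<=5](σ[c<7](π[c](σ[z='t'](T)))) → 1

== RESULT ==
c
4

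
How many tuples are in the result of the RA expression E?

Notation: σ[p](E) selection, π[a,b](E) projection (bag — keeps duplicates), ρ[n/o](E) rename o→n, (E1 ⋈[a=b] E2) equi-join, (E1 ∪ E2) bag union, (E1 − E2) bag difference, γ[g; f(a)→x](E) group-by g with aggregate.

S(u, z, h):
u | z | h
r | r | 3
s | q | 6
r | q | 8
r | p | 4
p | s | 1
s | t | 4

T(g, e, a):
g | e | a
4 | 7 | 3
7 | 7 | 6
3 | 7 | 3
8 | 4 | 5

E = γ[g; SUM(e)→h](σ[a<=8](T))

Subexpression sizes:
  T → 4
  σ[a<=8](T) → 4
  γ[g; SUM(e)→h](σ[a<=8](T)) → 4

|E| = 4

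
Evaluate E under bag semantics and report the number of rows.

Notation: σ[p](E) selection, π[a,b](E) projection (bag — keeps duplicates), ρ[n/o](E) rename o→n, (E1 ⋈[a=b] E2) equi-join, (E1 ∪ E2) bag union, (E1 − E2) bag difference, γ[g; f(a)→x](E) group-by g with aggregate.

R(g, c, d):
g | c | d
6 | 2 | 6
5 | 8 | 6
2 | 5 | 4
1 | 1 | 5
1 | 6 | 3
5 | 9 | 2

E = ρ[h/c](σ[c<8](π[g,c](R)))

Subexpression sizes:
  R → 6
  π[g,c](R) → 6
  σ[c<8](π[g,c](R)) → 4
  ρ[h/c](σ[c<8](π[g,c](R))) → 4

|E| = 4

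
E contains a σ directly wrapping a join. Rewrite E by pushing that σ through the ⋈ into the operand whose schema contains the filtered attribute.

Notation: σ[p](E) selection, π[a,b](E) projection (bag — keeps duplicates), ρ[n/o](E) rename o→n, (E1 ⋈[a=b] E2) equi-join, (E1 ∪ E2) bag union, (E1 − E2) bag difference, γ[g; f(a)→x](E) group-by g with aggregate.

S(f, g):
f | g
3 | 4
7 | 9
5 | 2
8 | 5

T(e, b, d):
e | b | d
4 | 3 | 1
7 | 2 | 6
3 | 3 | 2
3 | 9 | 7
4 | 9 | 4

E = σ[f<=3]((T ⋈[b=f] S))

σ filters on f, owned by the right side.
E' = (T ⋈[b=f] σ[f<=3](S))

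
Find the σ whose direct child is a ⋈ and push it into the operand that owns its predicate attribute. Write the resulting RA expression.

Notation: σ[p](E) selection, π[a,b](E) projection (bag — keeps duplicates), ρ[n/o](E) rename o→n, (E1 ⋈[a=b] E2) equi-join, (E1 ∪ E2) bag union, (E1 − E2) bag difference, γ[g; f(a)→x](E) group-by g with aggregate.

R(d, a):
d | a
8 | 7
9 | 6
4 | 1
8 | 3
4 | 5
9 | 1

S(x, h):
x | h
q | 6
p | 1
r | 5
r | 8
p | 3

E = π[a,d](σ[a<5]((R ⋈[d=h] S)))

σ filters on a, owned by the left side.
E' = π[a,d]((σ[a<5](R) ⋈[d=h] S))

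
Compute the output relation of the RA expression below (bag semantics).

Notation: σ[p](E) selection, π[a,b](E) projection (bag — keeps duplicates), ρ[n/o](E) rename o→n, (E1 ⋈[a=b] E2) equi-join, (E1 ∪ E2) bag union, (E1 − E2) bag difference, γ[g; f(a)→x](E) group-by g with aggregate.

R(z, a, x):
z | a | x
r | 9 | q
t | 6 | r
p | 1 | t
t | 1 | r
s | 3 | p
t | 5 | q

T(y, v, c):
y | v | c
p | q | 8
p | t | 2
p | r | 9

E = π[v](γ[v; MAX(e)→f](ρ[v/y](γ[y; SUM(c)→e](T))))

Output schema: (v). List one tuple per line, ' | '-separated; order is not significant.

Row counts bottom-up:
  T → 3
  γ[y; SUM(c)→e](T) → 1
  ρ[v/y](γ[y; SUM(c)→e](T)) → 1
  γ[v; MAX(e)→f](ρ[v/y](γ[y; SUM(c)→e](T))) → 1
  π[v](γ[v; MAX(e)→f](ρ[v/y](γ[y; SUM(c)→e](T)))) → 1

== RESULT ==
v
p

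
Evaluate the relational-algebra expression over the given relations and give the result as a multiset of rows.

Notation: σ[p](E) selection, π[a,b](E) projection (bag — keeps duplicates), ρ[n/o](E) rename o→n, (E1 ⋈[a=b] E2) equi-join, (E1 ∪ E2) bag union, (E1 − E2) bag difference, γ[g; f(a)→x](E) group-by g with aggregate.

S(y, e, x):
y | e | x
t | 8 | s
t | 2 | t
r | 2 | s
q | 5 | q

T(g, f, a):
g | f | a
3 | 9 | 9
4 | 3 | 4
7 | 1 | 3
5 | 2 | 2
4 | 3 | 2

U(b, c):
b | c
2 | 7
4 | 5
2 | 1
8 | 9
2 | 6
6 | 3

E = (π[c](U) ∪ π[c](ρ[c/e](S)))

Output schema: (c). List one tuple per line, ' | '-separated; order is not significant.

Subexpression sizes:
  U → 6
  π[c](U) → 6
  S → 4
  ρ[c/e](S) → 4
  π[c](ρ[c/e](S)) → 4
  (π[c](U) ∪ π[c](ρ[c/e](S))) → 10

== RESULT ==
c
1
2
2
3
5
5
6
7
8
9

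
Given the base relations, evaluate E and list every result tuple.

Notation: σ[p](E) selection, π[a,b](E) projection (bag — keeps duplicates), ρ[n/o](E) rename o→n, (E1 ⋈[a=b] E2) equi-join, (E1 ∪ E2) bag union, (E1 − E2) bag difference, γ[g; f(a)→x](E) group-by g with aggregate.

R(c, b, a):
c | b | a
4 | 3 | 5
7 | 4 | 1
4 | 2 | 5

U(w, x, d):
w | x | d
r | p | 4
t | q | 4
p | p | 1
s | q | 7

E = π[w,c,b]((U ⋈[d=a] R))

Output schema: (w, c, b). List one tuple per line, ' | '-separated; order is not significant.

Subexpression sizes:
  U → 4
  R → 3
  (U ⋈[d=a] R) → 1
  π[w,c,b]((U ⋈[d=a] R)) → 1

== RESULT ==
w | c | b
p | 7 | 4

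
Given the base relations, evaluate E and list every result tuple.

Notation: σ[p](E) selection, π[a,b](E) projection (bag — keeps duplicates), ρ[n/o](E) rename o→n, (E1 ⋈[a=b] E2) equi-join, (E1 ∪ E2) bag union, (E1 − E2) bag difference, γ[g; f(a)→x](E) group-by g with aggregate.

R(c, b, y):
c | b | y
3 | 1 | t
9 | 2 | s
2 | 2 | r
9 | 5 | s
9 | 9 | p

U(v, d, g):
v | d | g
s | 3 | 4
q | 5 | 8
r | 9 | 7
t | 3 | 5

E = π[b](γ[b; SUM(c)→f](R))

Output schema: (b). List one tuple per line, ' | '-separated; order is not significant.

Per-node cardinality:
  R → 5
  γ[b; SUM(c)→f](R) → 4
  π[b](γ[b; SUM(c)→f](R)) → 4

== RESULT ==
b
1
2
5
9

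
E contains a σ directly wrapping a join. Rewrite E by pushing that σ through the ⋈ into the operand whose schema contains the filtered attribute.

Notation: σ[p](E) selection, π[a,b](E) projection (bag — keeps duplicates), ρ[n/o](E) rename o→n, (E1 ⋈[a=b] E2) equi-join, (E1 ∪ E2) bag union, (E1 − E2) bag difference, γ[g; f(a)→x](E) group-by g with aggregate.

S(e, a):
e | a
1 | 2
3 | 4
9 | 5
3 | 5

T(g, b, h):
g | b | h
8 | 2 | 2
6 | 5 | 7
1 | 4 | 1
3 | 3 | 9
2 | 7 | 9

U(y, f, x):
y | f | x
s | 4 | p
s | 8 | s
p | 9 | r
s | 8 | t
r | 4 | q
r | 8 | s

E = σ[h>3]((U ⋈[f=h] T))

σ filters on h, owned by the right side.
E' = (U ⋈[f=h] σ[h>3](T))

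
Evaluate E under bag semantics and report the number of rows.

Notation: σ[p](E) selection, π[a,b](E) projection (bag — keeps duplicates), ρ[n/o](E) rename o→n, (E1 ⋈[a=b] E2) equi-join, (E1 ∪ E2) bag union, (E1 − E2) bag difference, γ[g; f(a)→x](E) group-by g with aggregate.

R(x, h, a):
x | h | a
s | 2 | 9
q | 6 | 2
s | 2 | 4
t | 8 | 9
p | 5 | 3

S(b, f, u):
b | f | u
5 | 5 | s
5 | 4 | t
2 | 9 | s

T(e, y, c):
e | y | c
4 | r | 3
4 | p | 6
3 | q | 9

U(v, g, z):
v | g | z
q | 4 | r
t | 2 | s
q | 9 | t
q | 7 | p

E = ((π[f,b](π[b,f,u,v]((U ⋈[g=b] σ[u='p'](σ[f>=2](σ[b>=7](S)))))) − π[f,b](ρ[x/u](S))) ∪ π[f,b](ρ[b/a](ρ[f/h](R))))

Row counts bottom-up:
  U → 4
  S → 3
  σ[b>=7](S) → 0
  σ[f>=2](σ[b>=7](S)) → 0
  σ[u='p'](σ[f>=2](σ[b>=7](S))) → 0
  (U ⋈[g=b] σ[u='p'](σ[f>=2](σ[b>=7](S)))) → 0
  π[b,f,u,v]((U ⋈[g=b] σ[u='p'](σ[f>=2](σ[b>=7](S))))) → 0
  π[f,b](π[b,f,u,v]((U ⋈[g=b] σ[u='p'](σ[f>=2](σ[b>=7](S)))))) → 0
  S → 3
  ρ[x/u](S) → 3
  π[f,b](ρ[x/u](S)) → 3
  (π[f,b](π[b,f,u,v]((U ⋈[g=b] σ[u='p'](σ[f>=2](σ[b>=7](S)))))) − π[f,b](ρ[x/u](S))) → 0
  R → 5
  ρ[f/h](R) → 5
  ρ[b/a](ρ[f/h](R)) → 5
  π[f,b](ρ[b/a](ρ[f/h](R))) → 5
  ((π[f,b](π[b,f,u,v]((U ⋈[g=b] σ[u='p'](σ[f>=2](σ[b>=7](S)))))) − π[f,b](ρ[x/u](S))) ∪ π[f,b](ρ[b/a](ρ[f/h](R)))) → 5

|E| = 5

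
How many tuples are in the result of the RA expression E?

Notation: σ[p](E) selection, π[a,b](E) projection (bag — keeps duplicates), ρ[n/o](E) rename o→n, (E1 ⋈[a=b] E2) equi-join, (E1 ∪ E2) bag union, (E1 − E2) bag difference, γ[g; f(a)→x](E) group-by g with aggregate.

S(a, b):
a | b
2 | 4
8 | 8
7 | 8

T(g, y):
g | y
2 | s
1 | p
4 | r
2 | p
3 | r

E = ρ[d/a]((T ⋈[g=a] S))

Subexpression sizes:
  T → 5
  S → 3
  (T ⋈[g=a] S) → 2
  ρ[d/a]((T ⋈[g=a] S)) → 2

|E| = 2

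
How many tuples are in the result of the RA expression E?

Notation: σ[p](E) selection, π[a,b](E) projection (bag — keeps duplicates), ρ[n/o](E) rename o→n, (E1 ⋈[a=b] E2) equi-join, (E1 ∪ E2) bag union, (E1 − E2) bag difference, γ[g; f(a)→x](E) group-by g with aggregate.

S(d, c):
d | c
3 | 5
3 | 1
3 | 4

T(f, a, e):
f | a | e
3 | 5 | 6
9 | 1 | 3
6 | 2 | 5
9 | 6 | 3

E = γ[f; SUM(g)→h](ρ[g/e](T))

Stepwise |·|:
  T → 4
  ρ[g/e](T) → 4
  γ[f; SUM(g)→h](ρ[g/e](T)) → 3

|E| = 3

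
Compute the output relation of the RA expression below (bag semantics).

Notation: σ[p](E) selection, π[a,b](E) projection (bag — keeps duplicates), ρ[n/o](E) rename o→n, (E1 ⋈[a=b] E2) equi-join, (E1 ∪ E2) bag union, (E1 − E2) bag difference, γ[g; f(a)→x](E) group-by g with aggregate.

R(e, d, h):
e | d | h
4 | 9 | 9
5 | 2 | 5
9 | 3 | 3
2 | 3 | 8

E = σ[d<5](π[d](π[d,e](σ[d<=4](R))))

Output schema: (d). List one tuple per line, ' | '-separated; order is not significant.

Subexpression sizes:
  R → 4
  σ[d<=4](R) → 3
  π[d,e](σ[d<=4](R)) → 3
  π[d](π[d,e](σ[d<=4](R))) → 3
  σ[d<5](π[d](π[d,e](σ[d<=4](R)))) → 3

== RESULT ==
d
2
3
3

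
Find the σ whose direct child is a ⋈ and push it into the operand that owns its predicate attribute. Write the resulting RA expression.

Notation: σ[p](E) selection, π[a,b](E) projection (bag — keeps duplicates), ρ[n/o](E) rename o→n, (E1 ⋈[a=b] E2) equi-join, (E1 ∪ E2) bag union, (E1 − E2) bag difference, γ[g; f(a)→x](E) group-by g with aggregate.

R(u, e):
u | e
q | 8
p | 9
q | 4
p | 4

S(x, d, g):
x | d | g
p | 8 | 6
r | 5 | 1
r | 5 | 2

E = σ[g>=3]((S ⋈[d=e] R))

σ filters on g, owned by the left side.
E' = (σ[g>=3](S) ⋈[d=e] R)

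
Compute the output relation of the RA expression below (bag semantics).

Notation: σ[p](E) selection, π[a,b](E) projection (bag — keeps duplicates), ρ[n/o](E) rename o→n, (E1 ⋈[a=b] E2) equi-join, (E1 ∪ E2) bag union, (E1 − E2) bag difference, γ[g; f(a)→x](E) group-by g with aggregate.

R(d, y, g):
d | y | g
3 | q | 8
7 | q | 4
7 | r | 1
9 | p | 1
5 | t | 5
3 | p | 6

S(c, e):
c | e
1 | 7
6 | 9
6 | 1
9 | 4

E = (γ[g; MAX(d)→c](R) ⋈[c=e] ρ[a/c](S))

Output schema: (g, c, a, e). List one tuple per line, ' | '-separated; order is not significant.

Subexpression sizes:
  R → 6
  γ[g; MAX(d)→c](R) → 5
  S → 4
  ρ[a/c](S) → 4
  (γ[g; MAX(d)→c](R) ⋈[c=e] ρ[a/c](S)) → 2

== RESULT ==
g | c | a | e
1 | 9 | 6 | 9
4 | 7 | 1 | 7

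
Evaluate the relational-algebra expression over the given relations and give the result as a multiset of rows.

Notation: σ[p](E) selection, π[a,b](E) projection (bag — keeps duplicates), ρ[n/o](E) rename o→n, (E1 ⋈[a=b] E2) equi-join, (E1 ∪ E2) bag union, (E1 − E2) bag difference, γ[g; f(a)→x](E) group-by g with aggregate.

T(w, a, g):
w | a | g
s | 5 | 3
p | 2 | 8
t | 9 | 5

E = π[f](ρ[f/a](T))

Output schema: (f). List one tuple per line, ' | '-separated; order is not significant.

Row counts bottom-up:
  T → 3
  ρ[f/a](T) → 3
  π[f](ρ[f/a](T)) → 3

== RESULT ==
f
2
5
9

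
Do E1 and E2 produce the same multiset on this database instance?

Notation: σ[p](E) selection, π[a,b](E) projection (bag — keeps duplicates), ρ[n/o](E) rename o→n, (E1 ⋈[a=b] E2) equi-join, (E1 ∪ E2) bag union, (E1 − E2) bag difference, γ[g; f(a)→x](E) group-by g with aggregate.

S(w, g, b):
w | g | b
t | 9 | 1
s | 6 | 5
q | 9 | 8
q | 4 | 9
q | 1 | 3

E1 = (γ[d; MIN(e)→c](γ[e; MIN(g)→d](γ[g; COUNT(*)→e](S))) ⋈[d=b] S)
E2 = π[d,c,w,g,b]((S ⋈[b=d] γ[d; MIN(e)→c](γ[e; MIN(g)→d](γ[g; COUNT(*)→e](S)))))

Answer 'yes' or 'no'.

E1 stepwise |·|:
  S → 5
  γ[g; COUNT(*)→e](S) → 4
  γ[e; MIN(g)→d](γ[g; COUNT(*)→e](S)) → 2
  γ[d; MIN(e)→c](γ[e; MIN(g)→d](γ[g; COUNT(*)→e](S))) → 2
  S → 5
  (γ[d; MIN(e)→c](γ[e; MIN(g)→d](γ[g; COUNT(*)→e](S))) ⋈[d=b] S) → 2
E2 stepwise |·|:
  S → 5
  S → 5
  γ[g; COUNT(*)→e](S) → 4
  γ[e; MIN(g)→d](γ[g; COUNT(*)→e](S)) → 2
  γ[d; MIN(e)→c](γ[e; MIN(g)→d](γ[g; COUNT(*)→e](S))) → 2
  (S ⋈[b=d] γ[d; MIN(e)→c](γ[e; MIN(g)→d](γ[g; COUNT(*)→e](S)))) → 2
  π[d,c,w,g,b]((S ⋈[b=d] γ[d; MIN(e)→c](γ[e; MIN(g)→d](γ[g; COUNT(*)→e](S))))) → 2

E1 and E2 produce the same multiset:
d | c | w | g | b
1 | 1 | t | 9 | 1
9 | 2 | q | 4 | 9

yes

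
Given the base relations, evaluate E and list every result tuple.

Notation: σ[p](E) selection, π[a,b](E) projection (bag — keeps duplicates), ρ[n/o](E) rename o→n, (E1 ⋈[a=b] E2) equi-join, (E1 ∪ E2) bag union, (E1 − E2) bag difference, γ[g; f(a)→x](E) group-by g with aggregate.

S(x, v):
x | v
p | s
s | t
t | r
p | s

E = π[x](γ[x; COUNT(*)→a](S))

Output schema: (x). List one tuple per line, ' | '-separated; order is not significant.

Per-node cardinality:
  S → 4
  γ[x; COUNT(*)→a](S) → 3
  π[x](γ[x; COUNT(*)→a](S)) → 3

== RESULT ==
x
p
s
t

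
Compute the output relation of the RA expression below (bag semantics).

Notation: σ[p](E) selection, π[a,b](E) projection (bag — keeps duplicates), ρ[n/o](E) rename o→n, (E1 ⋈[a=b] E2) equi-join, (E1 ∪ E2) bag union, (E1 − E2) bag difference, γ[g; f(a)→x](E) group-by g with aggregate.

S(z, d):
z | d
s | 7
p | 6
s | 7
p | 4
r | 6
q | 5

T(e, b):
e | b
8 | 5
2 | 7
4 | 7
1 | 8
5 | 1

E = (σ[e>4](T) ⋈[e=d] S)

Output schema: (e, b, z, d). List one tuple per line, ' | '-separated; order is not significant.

Per-node cardinality:
  T → 5
  σ[e>4](T) → 2
  S → 6
  (σ[e>4](T) ⋈[e=d] S) → 1

== RESULT ==
e | b | z | d
5 | 1 | q | 5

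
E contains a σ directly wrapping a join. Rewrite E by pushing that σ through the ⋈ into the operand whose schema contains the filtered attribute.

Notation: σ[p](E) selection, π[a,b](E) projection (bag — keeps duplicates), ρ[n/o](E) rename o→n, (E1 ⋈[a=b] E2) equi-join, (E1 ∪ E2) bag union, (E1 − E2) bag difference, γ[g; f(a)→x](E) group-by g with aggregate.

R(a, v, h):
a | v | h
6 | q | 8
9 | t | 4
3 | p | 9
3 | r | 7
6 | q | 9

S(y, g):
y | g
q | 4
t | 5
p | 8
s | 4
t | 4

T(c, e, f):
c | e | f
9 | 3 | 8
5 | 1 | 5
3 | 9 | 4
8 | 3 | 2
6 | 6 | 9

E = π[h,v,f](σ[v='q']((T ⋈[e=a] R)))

σ filters on v, owned by the right side.
E' = π[h,v,f]((T ⋈[e=a] σ[v='q'](R)))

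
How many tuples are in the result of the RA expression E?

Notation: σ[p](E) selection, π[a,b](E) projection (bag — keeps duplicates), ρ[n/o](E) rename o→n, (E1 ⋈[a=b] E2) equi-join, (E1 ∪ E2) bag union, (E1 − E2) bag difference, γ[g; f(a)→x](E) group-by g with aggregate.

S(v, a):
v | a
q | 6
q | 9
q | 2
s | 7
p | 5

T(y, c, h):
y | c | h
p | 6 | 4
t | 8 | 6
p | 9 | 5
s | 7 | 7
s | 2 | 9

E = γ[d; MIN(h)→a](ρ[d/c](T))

Subexpression sizes:
  T → 5
  ρ[d/c](T) → 5
  γ[d; MIN(h)→a](ρ[d/c](T)) → 5

|E| = 5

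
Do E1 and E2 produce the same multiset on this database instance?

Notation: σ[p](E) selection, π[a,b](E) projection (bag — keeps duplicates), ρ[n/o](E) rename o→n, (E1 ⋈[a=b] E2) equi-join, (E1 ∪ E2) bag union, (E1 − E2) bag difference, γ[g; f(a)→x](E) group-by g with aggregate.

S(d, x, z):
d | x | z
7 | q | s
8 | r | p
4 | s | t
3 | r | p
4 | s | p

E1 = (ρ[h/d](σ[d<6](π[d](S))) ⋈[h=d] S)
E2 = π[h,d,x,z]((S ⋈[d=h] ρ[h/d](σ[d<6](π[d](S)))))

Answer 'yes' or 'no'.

E1 subexpression sizes:
  S → 5
  π[d](S) → 5
  σ[d<6](π[d](S)) → 3
  ρ[h/d](σ[d<6](π[d](S))) → 3
  S → 5
  (ρ[h/d](σ[d<6](π[d](S))) ⋈[h=d] S) → 5
E2 subexpression sizes:
  S → 5
  S → 5
  π[d](S) → 5
  σ[d<6](π[d](S)) → 3
  ρ[h/d](σ[d<6](π[d](S))) → 3
  (S ⋈[d=h] ρ[h/d](σ[d<6](π[d](S)))) → 5
  π[h,d,x,z]((S ⋈[d=h] ρ[h/d](σ[d<6](π[d](S))))) → 5

E1 and E2 produce the same multiset:
h | d | x | z
3 | 3 | r | p
4 | 4 | s | p
4 | 4 | s | p
4 | 4 | s | t
4 | 4 | s | t

yes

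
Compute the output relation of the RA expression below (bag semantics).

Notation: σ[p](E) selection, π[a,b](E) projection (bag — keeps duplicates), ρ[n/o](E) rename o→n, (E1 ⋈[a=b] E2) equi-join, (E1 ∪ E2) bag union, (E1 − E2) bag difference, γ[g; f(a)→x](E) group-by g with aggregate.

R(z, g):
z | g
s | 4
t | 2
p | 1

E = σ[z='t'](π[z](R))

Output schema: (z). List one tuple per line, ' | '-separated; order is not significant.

Stepwise |·|:
  R → 3
  π[z](R) → 3
  σ[z='t'](π[z](R)) → 1

== RESULT ==
z
t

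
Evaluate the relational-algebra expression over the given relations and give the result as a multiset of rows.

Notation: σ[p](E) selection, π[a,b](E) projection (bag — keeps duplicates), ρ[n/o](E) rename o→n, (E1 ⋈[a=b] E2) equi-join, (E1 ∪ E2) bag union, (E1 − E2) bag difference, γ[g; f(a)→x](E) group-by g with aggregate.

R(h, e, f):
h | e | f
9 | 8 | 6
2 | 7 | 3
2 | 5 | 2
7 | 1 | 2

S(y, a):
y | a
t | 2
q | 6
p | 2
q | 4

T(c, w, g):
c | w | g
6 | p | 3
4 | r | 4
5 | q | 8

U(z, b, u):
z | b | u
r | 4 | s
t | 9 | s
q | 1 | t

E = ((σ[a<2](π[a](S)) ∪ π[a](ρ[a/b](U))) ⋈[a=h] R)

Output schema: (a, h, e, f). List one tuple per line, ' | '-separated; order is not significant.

Row counts bottom-up:
  S → 4
  π[a](S) → 4
  σ[a<2](π[a](S)) → 0
  U → 3
  ρ[a/b](U) → 3
  π[a](ρ[a/b](U)) → 3
  (σ[a<2](π[a](S)) ∪ π[a](ρ[a/b](U))) → 3
  R → 4
  ((σ[a<2](π[a](S)) ∪ π[a](ρ[a/b](U))) ⋈[a=h] R) → 1

== RESULT ==
a | h | e | f
9 | 9 | 8 | 6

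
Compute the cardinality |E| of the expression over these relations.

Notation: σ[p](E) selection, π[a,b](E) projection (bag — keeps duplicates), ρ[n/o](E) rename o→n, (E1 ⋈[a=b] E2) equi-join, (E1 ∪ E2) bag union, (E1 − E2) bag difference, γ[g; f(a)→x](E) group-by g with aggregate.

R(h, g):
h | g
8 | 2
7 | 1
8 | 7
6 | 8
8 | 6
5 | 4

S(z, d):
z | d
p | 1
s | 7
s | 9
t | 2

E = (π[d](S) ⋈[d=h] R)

Subexpression sizes:
  S → 4
  π[d](S) → 4
  R → 6
  (π[d](S) ⋈[d=h] R) → 1

|E| = 1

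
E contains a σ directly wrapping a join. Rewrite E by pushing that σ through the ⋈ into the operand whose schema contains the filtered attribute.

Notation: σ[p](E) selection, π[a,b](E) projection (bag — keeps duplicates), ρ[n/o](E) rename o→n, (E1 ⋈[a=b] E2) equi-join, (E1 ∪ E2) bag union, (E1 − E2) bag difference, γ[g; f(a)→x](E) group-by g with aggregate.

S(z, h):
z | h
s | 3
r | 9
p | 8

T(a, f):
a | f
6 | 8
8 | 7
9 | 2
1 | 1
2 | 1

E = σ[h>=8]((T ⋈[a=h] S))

σ filters on h, owned by the right side.
E' = (T ⋈[a=h] σ[h>=8](S))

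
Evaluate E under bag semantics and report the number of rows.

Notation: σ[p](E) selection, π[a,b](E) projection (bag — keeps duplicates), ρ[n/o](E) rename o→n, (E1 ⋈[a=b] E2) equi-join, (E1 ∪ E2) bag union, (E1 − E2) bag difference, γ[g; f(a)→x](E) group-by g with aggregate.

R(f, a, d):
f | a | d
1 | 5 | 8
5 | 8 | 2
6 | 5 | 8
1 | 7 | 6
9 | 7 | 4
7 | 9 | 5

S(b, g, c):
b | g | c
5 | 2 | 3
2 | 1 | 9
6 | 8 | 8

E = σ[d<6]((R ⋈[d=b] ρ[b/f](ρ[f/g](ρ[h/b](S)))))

Stepwise |·|:
  R → 6
  S → 3
  ρ[h/b](S) → 3
  ρ[f/g](ρ[h/b](S)) → 3
  ρ[b/f](ρ[f/g](ρ[h/b](S))) → 3
  (R ⋈[d=b] ρ[b/f](ρ[f/g](ρ[h/b](S)))) → 3
  σ[d<6]((R ⋈[d=b] ρ[b/f](ρ[f/g](ρ[h/b](S))))) → 1

|E| = 1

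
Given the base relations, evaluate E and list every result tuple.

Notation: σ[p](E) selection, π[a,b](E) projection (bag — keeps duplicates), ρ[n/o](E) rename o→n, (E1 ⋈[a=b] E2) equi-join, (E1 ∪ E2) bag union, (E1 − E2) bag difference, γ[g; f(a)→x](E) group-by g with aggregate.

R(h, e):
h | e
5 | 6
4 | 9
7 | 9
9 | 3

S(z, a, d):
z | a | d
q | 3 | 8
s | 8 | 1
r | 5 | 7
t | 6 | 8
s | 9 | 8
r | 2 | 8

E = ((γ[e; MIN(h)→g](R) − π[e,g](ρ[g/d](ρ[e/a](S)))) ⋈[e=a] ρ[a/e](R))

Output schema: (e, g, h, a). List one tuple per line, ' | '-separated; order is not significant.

Subexpression sizes:
  R → 4
  γ[e; MIN(h)→g](R) → 3
  S → 6
  ρ[e/a](S) → 6
  ρ[g/d](ρ[e/a](S)) → 6
  π[e,g](ρ[g/d](ρ[e/a](S))) → 6
  (γ[e; MIN(h)→g](R) − π[e,g](ρ[g/d](ρ[e/a](S)))) → 3
  R → 4
  ρ[a/e](R) → 4
  ((γ[e; MIN(h)→g](R) − π[e,g](ρ[g/d](ρ[e/a](S)))) ⋈[e=a] ρ[a/e](R)) → 4

== RESULT ==
e | g | h | a
3 | 9 | 9 | 3
6 | 5 | 5 | 6
9 | 4 | 4 | 9
9 | 4 | 7 | 9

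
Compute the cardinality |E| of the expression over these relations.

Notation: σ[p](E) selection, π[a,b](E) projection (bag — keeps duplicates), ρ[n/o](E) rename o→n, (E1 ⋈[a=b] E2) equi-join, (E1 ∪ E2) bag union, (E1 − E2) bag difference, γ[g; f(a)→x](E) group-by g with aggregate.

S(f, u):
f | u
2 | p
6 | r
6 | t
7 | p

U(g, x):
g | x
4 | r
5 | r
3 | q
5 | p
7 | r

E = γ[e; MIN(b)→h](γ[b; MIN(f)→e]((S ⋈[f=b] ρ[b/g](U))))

Row counts bottom-up:
  S → 4
  U → 5
  ρ[b/g](U) → 5
  (S ⋈[f=b] ρ[b/g](U)) → 1
  γ[b; MIN(f)→e]((S ⋈[f=b] ρ[b/g](U))) → 1
  γ[e; MIN(b)→h](γ[b; MIN(f)→e]((S ⋈[f=b] ρ[b/g](U)))) → 1

|E| = 1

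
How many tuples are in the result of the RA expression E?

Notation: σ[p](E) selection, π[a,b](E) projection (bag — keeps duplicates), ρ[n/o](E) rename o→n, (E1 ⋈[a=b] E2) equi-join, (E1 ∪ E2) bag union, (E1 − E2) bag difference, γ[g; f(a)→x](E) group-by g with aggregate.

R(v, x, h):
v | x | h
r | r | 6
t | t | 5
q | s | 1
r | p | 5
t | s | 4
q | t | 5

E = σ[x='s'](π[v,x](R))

Stepwise |·|:
  R → 6
  π[v,x](R) → 6
  σ[x='s'](π[v,x](R)) → 2

|E| = 2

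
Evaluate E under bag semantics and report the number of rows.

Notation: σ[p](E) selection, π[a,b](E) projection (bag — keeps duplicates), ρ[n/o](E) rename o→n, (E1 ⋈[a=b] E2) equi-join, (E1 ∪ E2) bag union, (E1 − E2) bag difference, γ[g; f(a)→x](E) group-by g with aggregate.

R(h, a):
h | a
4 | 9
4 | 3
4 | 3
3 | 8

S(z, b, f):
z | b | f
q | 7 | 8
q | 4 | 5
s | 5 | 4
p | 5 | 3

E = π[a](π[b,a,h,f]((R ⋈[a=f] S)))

Subexpression sizes:
  R → 4
  S → 4
  (R ⋈[a=f] S) → 3
  π[b,a,h,f]((R ⋈[a=f] S)) → 3
  π[a](π[b,a,h,f]((R ⋈[a=f] S))) → 3

|E| = 3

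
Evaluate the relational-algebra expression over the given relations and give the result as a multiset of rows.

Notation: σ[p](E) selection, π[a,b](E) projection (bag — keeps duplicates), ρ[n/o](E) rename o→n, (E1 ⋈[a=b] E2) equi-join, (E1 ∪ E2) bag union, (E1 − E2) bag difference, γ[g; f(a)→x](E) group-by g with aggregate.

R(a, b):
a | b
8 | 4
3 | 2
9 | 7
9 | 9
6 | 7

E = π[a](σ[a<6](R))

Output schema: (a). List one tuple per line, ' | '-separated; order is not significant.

Per-node cardinality:
  R → 5
  σ[a<6](R) → 1
  π[a](σ[a<6](R)) → 1

== RESULT ==
a
3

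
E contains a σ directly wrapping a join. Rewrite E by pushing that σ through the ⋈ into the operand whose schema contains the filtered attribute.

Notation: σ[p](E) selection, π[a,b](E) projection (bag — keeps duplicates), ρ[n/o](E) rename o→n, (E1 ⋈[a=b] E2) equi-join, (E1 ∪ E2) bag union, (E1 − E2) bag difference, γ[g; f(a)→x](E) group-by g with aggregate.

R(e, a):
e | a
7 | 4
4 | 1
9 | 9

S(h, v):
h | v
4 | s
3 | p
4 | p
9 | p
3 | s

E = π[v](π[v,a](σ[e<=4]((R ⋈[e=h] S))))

σ filters on e, owned by the left side.
E' = π[v](π[v,a]((σ[e<=4](R) ⋈[e=h] S)))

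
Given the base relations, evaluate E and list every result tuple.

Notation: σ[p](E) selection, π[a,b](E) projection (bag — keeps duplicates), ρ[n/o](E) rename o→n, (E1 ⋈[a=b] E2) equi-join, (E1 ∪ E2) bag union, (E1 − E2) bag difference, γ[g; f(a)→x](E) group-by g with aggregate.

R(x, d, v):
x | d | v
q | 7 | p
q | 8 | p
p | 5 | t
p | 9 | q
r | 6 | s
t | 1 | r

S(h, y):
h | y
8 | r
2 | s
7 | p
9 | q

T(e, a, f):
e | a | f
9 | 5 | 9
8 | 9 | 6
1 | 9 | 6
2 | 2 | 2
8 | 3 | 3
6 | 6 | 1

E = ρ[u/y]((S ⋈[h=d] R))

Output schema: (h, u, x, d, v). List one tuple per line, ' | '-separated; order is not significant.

Row counts bottom-up:
  S → 4
  R → 6
  (S ⋈[h=d] R) → 3
  ρ[u/y]((S ⋈[h=d] R)) → 3

== RESULT ==
h | u | x | d | v
7 | p | q | 7 | p
8 | r | q | 8 | p
9 | q | p | 9 | q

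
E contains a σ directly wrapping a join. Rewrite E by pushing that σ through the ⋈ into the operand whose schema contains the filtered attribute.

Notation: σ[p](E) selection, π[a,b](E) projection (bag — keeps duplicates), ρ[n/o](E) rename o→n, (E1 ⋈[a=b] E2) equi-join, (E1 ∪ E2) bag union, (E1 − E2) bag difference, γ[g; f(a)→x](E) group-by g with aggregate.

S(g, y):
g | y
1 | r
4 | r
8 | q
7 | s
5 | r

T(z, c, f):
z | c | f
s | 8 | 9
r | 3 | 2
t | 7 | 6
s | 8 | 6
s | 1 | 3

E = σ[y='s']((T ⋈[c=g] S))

σ filters on y, owned by the right side.
E' = (T ⋈[c=g] σ[y='s'](S))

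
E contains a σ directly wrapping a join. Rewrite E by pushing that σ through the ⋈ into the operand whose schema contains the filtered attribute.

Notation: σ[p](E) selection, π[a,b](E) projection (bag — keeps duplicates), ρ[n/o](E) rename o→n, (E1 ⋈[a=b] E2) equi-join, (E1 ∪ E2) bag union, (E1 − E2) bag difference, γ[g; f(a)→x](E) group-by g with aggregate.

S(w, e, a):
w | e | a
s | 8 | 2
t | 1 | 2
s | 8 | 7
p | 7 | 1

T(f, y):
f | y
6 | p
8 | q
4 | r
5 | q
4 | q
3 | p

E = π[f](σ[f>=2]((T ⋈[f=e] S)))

σ filters on f, owned by the left side.
E' = π[f]((σ[f>=2](T) ⋈[f=e] S))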